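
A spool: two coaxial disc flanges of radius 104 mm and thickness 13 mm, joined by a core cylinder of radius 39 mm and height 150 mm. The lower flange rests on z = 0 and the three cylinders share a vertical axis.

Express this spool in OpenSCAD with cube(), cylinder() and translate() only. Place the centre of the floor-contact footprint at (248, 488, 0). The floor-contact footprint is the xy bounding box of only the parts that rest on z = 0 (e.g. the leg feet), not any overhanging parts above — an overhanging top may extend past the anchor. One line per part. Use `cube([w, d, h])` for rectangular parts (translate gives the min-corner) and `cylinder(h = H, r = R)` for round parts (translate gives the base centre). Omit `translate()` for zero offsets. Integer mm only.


translate([248, 488, 0]) cylinder(h = 13, r = 104);
translate([248, 488, 13]) cylinder(h = 150, r = 39);
translate([248, 488, 163]) cylinder(h = 13, r = 104);


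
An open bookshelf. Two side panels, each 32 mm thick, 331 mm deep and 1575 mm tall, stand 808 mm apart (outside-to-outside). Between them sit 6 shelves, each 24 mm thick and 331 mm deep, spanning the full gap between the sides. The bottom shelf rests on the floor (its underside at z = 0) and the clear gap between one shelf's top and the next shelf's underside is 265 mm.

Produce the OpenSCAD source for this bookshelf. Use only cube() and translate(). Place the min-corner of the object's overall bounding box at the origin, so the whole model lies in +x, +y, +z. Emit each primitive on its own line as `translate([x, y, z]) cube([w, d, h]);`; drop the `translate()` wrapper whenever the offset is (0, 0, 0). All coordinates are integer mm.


cube([32, 331, 1575]);
translate([776, 0, 0]) cube([32, 331, 1575]);
translate([32, 0, 0]) cube([744, 331, 24]);
translate([32, 0, 289]) cube([744, 331, 24]);
translate([32, 0, 578]) cube([744, 331, 24]);
translate([32, 0, 867]) cube([744, 331, 24]);
translate([32, 0, 1156]) cube([744, 331, 24]);
translate([32, 0, 1445]) cube([744, 331, 24]);


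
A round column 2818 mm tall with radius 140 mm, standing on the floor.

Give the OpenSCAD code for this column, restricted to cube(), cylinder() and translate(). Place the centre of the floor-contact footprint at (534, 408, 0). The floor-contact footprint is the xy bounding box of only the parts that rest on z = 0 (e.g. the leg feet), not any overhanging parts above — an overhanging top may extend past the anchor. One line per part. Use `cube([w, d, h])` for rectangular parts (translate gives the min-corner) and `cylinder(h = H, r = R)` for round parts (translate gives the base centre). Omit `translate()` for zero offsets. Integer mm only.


translate([534, 408, 0]) cylinder(h = 2818, r = 140);


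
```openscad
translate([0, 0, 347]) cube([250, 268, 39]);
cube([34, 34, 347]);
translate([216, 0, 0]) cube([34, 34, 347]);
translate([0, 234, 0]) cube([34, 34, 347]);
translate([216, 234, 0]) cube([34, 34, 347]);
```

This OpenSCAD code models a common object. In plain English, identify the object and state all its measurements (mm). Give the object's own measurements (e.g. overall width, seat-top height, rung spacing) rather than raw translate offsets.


A four-legged stool. The seat is a 250×268×39 mm slab whose top surface is at z = 386 mm; four square legs, each 34×34 mm in cross-section, run from the floor (z = 0) to the underside of the seat, each flush with a corner of the seat.


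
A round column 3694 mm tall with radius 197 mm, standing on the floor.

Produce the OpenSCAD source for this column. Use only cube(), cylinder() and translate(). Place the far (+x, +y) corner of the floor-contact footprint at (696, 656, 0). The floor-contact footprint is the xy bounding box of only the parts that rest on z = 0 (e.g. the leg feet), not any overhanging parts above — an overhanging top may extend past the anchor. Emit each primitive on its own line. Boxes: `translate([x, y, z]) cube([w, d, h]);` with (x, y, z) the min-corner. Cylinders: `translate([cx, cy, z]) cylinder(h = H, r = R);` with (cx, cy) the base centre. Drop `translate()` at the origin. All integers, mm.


translate([499, 459, 0]) cylinder(h = 3694, r = 197);


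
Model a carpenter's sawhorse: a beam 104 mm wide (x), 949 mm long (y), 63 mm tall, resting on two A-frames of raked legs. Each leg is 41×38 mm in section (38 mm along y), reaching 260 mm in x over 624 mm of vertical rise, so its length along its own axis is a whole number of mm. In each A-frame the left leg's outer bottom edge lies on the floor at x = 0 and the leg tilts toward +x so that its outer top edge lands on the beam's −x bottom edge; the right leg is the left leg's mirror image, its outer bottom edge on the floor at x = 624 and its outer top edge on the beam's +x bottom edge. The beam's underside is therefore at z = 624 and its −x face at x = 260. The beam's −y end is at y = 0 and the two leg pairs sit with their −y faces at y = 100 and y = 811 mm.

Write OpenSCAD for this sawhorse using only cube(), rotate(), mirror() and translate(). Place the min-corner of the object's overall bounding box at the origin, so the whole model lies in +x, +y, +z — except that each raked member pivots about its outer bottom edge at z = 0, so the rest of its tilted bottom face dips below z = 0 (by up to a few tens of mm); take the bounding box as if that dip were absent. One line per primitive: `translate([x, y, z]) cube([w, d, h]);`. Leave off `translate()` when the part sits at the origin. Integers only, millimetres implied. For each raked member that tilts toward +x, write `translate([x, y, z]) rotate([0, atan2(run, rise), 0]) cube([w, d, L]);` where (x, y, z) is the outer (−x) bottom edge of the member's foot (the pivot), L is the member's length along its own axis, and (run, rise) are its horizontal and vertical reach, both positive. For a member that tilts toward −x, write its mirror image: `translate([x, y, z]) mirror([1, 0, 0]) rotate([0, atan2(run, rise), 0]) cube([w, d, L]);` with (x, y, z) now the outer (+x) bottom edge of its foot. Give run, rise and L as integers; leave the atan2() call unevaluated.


// leg length = √(260² + 624²) = 676
// right-leg outer foot x = 2·260 + 104 = 624
// beam min-corner = (260, 0, 624)
translate([260, 0, 624]) cube([104, 949, 63]);
translate([0, 100, 0]) rotate([0, atan2(260, 624), 0]) cube([41, 38, 676]);
translate([624, 100, 0]) mirror([1, 0, 0]) rotate([0, atan2(260, 624), 0]) cube([41, 38, 676]);
translate([0, 811, 0]) rotate([0, atan2(260, 624), 0]) cube([41, 38, 676]);
translate([624, 811, 0]) mirror([1, 0, 0]) rotate([0, atan2(260, 624), 0]) cube([41, 38, 676]);


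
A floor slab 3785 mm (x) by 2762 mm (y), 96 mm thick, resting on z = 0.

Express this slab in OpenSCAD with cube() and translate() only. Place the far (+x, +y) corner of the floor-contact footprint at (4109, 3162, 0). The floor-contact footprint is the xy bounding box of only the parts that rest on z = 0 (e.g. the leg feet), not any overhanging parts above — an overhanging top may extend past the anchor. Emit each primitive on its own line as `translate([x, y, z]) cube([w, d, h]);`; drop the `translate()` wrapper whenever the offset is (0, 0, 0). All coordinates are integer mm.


translate([324, 400, 0]) cube([3785, 2762, 96]);


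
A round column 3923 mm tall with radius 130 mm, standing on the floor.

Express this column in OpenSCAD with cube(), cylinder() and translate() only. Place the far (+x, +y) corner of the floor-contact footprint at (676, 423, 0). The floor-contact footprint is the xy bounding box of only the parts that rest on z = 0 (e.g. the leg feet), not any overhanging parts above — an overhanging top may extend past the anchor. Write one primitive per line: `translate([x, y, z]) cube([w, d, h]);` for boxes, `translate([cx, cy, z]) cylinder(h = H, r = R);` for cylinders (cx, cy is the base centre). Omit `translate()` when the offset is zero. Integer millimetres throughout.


translate([546, 293, 0]) cylinder(h = 3923, r = 130);


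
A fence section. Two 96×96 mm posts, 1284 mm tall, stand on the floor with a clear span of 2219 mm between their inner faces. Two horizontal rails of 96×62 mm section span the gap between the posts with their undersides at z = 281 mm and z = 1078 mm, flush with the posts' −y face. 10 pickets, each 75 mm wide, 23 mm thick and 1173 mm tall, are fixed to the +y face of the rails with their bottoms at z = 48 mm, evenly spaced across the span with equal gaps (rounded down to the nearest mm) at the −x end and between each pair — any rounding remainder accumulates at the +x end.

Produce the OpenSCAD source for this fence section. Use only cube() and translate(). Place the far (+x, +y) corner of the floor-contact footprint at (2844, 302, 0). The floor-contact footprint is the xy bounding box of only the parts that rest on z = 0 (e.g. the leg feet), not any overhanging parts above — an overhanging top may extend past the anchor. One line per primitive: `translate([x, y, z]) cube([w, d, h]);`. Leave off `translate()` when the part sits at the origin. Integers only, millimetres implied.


translate([433, 206, 0]) cube([96, 96, 1284]);
translate([2748, 206, 0]) cube([96, 96, 1284]);
translate([529, 206, 281]) cube([2219, 96, 62]);
translate([529, 206, 1078]) cube([2219, 96, 62]);
translate([662, 302, 48]) cube([75, 23, 1173]);
translate([870, 302, 48]) cube([75, 23, 1173]);
translate([1078, 302, 48]) cube([75, 23, 1173]);
translate([1286, 302, 48]) cube([75, 23, 1173]);
translate([1494, 302, 48]) cube([75, 23, 1173]);
translate([1702, 302, 48]) cube([75, 23, 1173]);
translate([1910, 302, 48]) cube([75, 23, 1173]);
translate([2118, 302, 48]) cube([75, 23, 1173]);
translate([2326, 302, 48]) cube([75, 23, 1173]);
translate([2534, 302, 48]) cube([75, 23, 1173]);


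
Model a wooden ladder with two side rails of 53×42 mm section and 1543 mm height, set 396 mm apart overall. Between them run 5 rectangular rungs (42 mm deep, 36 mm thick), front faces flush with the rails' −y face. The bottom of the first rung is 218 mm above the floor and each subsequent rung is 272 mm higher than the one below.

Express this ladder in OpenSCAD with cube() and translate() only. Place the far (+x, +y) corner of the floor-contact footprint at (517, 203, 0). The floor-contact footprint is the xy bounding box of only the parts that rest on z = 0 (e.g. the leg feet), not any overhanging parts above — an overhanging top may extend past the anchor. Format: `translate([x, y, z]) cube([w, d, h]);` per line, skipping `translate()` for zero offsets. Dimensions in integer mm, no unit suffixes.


translate([121, 161, 0]) cube([53, 42, 1543]);
translate([464, 161, 0]) cube([53, 42, 1543]);
translate([174, 161, 218]) cube([290, 42, 36]);
translate([174, 161, 490]) cube([290, 42, 36]);
translate([174, 161, 762]) cube([290, 42, 36]);
translate([174, 161, 1034]) cube([290, 42, 36]);
translate([174, 161, 1306]) cube([290, 42, 36]);


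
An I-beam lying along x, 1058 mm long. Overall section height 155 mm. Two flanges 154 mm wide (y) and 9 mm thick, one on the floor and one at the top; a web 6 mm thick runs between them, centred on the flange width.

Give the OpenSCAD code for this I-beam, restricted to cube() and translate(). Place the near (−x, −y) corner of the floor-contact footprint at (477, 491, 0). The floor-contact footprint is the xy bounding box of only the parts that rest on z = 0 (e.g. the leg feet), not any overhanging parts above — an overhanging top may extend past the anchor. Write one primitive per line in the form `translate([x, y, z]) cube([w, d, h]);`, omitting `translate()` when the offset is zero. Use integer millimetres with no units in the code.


translate([477, 491, 0]) cube([1058, 154, 9]);
translate([477, 565, 9]) cube([1058, 6, 137]);
translate([477, 491, 146]) cube([1058, 154, 9]);


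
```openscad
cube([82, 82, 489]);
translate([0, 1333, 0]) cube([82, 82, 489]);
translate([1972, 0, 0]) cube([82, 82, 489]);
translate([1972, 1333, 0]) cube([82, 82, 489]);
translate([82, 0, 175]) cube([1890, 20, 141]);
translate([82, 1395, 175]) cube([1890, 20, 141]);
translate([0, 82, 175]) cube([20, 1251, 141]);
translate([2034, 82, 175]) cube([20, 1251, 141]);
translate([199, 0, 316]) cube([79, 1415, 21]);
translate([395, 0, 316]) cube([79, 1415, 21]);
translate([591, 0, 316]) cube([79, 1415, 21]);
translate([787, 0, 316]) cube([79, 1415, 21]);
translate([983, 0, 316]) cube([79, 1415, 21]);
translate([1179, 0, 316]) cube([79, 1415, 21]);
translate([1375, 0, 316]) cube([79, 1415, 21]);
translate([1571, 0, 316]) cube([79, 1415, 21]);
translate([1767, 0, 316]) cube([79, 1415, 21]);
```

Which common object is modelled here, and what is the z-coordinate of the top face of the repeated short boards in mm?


A bed frame. The slat-top height is 337 mm.

Four posts, four rails, and a row of slats — a bed frame. Slats sit on the rails at z = 175 + 141 = 316; with slat thickness 21, the top is 337 mm.


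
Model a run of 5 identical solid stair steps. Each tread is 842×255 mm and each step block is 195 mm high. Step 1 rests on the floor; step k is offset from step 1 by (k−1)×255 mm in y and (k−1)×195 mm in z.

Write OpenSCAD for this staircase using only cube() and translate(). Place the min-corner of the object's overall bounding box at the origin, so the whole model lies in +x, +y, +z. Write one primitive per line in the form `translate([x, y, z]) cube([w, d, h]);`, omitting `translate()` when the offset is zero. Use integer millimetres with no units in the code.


cube([842, 255, 195]);
translate([0, 255, 195]) cube([842, 255, 195]);
translate([0, 510, 390]) cube([842, 255, 195]);
translate([0, 765, 585]) cube([842, 255, 195]);
translate([0, 1020, 780]) cube([842, 255, 195]);


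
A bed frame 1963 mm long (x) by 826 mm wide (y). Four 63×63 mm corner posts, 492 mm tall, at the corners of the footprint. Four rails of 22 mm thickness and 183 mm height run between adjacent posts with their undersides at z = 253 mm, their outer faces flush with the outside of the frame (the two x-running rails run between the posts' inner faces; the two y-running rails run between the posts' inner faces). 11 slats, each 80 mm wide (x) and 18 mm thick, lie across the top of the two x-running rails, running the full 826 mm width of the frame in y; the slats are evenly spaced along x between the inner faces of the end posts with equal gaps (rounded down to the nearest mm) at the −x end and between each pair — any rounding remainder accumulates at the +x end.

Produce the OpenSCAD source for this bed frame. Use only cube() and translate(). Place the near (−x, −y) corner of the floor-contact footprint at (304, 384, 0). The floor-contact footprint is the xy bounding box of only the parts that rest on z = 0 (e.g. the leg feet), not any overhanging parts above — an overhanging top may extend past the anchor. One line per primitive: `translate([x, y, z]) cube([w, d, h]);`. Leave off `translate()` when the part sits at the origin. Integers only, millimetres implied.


translate([304, 384, 0]) cube([63, 63, 492]);
translate([304, 1147, 0]) cube([63, 63, 492]);
translate([2204, 384, 0]) cube([63, 63, 492]);
translate([2204, 1147, 0]) cube([63, 63, 492]);
translate([367, 384, 253]) cube([1837, 22, 183]);
translate([367, 1188, 253]) cube([1837, 22, 183]);
translate([304, 447, 253]) cube([22, 700, 183]);
translate([2245, 447, 253]) cube([22, 700, 183]);
translate([446, 384, 436]) cube([80, 826, 18]);
translate([605, 384, 436]) cube([80, 826, 18]);
translate([764, 384, 436]) cube([80, 826, 18]);
translate([923, 384, 436]) cube([80, 826, 18]);
translate([1082, 384, 436]) cube([80, 826, 18]);
translate([1241, 384, 436]) cube([80, 826, 18]);
translate([1400, 384, 436]) cube([80, 826, 18]);
translate([1559, 384, 436]) cube([80, 826, 18]);
translate([1718, 384, 436]) cube([80, 826, 18]);
translate([1877, 384, 436]) cube([80, 826, 18]);
translate([2036, 384, 436]) cube([80, 826, 18]);


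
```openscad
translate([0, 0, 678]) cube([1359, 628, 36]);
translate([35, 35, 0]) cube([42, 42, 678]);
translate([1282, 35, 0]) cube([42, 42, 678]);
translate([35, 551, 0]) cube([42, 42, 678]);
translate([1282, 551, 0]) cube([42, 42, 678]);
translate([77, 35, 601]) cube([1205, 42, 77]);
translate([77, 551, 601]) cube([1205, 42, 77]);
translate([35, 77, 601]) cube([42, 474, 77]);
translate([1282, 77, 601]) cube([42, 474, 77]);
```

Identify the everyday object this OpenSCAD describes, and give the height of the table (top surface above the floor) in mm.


A table. The table height is 714 mm.

A 1359×628×36 slab sits at z = 678 on four 42 mm square posts — a table. The top surface is at 678 + 36 = 714 mm.


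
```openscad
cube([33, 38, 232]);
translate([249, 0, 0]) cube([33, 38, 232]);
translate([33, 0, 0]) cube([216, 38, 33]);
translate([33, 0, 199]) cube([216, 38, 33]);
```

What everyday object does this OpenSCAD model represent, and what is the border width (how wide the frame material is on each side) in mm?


A picture frame. The border width is 33 mm.

Four thin pieces enclosing a rectangular opening — a picture frame. The two full-height stiles are 232 mm tall; the top rail sits at z = 199 and is 33 mm tall, so the border above the opening is 232 − 199 = 33 mm, matching the stile x-width.


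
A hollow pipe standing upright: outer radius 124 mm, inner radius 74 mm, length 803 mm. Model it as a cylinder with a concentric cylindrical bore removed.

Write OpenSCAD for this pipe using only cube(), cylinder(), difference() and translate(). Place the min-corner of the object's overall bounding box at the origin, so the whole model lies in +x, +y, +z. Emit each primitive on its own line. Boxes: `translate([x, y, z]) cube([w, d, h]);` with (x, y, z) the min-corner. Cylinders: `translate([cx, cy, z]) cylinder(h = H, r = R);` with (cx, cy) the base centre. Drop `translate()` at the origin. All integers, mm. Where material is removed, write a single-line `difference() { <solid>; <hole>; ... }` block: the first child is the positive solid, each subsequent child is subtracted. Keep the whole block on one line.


difference() { translate([124, 124, 0]) cylinder(h = 803, r = 124); translate([124, 124, 0]) cylinder(h = 803, r = 74); }


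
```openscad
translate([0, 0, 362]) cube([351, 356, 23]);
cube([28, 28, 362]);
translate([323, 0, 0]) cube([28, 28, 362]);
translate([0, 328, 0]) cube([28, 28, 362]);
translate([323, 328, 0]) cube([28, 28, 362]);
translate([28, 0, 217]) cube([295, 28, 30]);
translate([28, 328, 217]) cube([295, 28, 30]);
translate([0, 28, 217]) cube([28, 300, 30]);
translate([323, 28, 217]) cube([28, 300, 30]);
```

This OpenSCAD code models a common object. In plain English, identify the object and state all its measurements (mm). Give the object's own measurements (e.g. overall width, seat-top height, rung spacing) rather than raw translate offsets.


A simple wooden stool: a rectangular seat 351 mm (x) by 356 mm (y), 23 mm thick, top face at z = 385 mm, on four square legs, each 28×28 mm in cross-section. The legs rest on z = 0, each flush with a corner of the seat. Four stretchers, 28 mm wide and 30 mm tall, connect adjacent legs with their undersides at z = 217 mm, each running between the inner faces of the legs it joins and aligned with the legs' outer faces on the other axis.


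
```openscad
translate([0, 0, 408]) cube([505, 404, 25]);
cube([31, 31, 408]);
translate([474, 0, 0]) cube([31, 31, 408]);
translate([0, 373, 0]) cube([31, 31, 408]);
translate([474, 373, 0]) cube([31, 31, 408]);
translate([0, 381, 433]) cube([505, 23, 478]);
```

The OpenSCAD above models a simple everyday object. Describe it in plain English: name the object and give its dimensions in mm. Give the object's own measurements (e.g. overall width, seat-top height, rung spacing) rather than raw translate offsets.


A chair. The seat is a 505×404×25 mm slab with its top at z = 433 mm, on four 31×31 mm corner legs (flush with the seat edges, standing on z = 0). A flat backrest 23 mm thick, 478 mm tall, spans the full seat width and rises from the seat top along its +y edge, rear face flush with the rear of the seat.


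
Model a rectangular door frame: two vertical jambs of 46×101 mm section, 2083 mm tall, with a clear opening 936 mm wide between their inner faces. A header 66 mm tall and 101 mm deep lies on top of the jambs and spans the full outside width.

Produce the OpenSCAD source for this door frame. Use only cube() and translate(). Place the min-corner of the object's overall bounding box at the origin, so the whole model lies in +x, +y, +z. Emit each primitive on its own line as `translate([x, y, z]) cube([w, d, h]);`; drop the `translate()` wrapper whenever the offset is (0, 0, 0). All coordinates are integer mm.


cube([46, 101, 2083]);
translate([982, 0, 0]) cube([46, 101, 2083]);
translate([0, 0, 2083]) cube([1028, 101, 66]);


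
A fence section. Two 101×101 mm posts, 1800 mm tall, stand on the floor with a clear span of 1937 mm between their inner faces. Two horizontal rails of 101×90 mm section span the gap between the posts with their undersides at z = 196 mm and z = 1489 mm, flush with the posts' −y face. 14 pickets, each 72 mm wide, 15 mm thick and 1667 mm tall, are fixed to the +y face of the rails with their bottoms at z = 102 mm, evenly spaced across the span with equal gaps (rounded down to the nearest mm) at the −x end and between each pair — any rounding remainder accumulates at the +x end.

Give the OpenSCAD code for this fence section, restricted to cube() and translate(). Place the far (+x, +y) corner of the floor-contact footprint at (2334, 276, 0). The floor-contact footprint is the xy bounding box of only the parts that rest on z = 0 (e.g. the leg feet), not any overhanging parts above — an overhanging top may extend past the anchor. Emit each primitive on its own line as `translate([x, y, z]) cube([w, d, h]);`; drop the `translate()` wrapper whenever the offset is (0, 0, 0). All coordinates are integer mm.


translate([195, 175, 0]) cube([101, 101, 1800]);
translate([2233, 175, 0]) cube([101, 101, 1800]);
translate([296, 175, 196]) cube([1937, 101, 90]);
translate([296, 175, 1489]) cube([1937, 101, 90]);
translate([357, 276, 102]) cube([72, 15, 1667]);
translate([490, 276, 102]) cube([72, 15, 1667]);
translate([623, 276, 102]) cube([72, 15, 1667]);
translate([756, 276, 102]) cube([72, 15, 1667]);
translate([889, 276, 102]) cube([72, 15, 1667]);
translate([1022, 276, 102]) cube([72, 15, 1667]);
translate([1155, 276, 102]) cube([72, 15, 1667]);
translate([1288, 276, 102]) cube([72, 15, 1667]);
translate([1421, 276, 102]) cube([72, 15, 1667]);
translate([1554, 276, 102]) cube([72, 15, 1667]);
translate([1687, 276, 102]) cube([72, 15, 1667]);
translate([1820, 276, 102]) cube([72, 15, 1667]);
translate([1953, 276, 102]) cube([72, 15, 1667]);
translate([2086, 276, 102]) cube([72, 15, 1667]);


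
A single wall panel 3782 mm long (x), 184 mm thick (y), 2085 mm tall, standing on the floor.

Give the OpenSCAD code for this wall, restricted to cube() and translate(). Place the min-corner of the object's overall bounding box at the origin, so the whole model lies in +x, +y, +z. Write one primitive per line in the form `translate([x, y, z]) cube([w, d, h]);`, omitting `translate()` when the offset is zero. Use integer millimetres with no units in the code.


cube([3782, 184, 2085]);


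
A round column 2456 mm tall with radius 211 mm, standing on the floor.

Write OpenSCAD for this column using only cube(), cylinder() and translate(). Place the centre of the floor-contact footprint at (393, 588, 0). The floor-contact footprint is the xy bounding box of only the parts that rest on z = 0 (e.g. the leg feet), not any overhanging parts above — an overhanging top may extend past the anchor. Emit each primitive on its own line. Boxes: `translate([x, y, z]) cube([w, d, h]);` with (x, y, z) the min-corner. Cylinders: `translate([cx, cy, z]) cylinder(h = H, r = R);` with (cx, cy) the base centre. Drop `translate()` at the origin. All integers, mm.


translate([393, 588, 0]) cylinder(h = 2456, r = 211);


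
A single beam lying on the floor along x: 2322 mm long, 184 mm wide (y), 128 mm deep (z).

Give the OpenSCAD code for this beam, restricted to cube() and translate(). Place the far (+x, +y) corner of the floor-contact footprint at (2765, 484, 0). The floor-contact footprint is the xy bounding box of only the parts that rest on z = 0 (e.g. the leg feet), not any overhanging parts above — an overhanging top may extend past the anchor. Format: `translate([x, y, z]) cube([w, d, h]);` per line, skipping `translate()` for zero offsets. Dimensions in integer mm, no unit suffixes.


translate([443, 300, 0]) cube([2322, 184, 128]);


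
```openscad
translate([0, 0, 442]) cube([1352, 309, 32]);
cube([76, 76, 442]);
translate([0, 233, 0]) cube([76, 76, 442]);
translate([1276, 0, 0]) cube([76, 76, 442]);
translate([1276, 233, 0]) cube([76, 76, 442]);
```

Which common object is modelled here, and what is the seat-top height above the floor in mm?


A bench. The seat-top height is 474 mm.

A long slab on four corner posts — a bench. The slab sits at z = 442 with thickness 32, so the top is 442 + 32 = 474 mm.


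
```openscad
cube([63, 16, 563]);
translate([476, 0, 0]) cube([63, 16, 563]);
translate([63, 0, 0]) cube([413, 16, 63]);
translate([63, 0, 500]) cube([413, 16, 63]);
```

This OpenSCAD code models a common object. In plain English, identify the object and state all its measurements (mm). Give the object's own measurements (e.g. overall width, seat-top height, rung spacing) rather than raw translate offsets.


A rectangular picture frame lying in the x–z plane (depth along y). The opening is 413 mm wide (x) by 437 mm tall (z), surrounded by a border 63 mm wide on all four sides. The frame is 16 mm deep and is made of two full-height vertical stiles with two horizontal rails fitted between them.


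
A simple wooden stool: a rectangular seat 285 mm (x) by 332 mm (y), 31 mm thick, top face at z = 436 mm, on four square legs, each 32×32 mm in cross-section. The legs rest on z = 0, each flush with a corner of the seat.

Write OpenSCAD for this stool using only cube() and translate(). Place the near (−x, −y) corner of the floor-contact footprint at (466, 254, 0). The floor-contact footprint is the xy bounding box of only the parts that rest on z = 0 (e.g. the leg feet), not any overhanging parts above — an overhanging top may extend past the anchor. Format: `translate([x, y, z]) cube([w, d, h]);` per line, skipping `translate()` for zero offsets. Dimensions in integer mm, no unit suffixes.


// leg_h = 436 - 31 = 405
translate([466, 254, 405]) cube([285, 332, 31]);
translate([466, 254, 0]) cube([32, 32, 405]);
translate([719, 254, 0]) cube([32, 32, 405]);
translate([466, 554, 0]) cube([32, 32, 405]);
translate([719, 554, 0]) cube([32, 32, 405]);


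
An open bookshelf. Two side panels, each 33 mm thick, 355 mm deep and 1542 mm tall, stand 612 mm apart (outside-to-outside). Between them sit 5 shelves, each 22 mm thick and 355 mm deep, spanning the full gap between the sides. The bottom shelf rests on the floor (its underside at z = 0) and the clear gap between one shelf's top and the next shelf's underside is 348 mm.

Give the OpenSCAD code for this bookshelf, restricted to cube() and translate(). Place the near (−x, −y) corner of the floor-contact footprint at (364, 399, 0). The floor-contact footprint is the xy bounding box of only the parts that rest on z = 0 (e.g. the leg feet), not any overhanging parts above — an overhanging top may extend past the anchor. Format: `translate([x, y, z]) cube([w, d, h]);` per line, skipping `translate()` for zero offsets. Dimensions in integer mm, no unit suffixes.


translate([364, 399, 0]) cube([33, 355, 1542]);
translate([943, 399, 0]) cube([33, 355, 1542]);
translate([397, 399, 0]) cube([546, 355, 22]);
translate([397, 399, 370]) cube([546, 355, 22]);
translate([397, 399, 740]) cube([546, 355, 22]);
translate([397, 399, 1110]) cube([546, 355, 22]);
translate([397, 399, 1480]) cube([546, 355, 22]);


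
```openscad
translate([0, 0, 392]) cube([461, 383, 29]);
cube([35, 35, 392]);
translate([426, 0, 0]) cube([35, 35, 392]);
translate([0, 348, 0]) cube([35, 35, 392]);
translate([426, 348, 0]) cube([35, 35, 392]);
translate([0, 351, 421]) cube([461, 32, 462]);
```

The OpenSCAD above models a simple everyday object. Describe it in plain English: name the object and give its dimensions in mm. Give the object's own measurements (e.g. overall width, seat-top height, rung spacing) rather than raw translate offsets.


A chair. The seat is a 461×383×29 mm slab with its top at z = 421 mm, on four 35×35 mm corner legs (flush with the seat edges, standing on z = 0). A flat backrest 32 mm thick, 462 mm tall, spans the full seat width and rises from the seat top along its +y edge, rear face flush with the rear of the seat.


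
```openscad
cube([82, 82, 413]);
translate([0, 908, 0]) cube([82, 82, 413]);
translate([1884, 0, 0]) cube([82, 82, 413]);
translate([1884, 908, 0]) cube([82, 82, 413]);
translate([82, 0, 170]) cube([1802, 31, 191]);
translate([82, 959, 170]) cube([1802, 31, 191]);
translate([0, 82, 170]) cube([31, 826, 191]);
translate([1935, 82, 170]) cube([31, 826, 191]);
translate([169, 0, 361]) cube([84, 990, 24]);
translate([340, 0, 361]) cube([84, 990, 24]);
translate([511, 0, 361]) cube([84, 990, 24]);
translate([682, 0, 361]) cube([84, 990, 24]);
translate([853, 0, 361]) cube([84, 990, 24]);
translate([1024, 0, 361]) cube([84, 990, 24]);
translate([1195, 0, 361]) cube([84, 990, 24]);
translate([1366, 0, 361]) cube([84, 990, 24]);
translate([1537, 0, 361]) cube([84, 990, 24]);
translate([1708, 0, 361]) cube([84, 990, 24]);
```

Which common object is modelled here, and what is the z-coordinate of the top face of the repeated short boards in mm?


A bed frame. The slat-top height is 385 mm.

Four posts, four rails, and a row of slats — a bed frame. Slats sit on the rails at z = 170 + 191 = 361; with slat thickness 24, the top is 385 mm.


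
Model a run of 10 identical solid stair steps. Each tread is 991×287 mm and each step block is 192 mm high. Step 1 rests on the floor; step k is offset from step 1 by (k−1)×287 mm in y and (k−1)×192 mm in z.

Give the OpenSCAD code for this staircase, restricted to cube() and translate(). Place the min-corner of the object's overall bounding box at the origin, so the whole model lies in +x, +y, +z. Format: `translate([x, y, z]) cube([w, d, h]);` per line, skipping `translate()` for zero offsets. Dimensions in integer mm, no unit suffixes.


cube([991, 287, 192]);
translate([0, 287, 192]) cube([991, 287, 192]);
translate([0, 574, 384]) cube([991, 287, 192]);
translate([0, 861, 576]) cube([991, 287, 192]);
translate([0, 1148, 768]) cube([991, 287, 192]);
translate([0, 1435, 960]) cube([991, 287, 192]);
translate([0, 1722, 1152]) cube([991, 287, 192]);
translate([0, 2009, 1344]) cube([991, 287, 192]);
translate([0, 2296, 1536]) cube([991, 287, 192]);
translate([0, 2583, 1728]) cube([991, 287, 192]);


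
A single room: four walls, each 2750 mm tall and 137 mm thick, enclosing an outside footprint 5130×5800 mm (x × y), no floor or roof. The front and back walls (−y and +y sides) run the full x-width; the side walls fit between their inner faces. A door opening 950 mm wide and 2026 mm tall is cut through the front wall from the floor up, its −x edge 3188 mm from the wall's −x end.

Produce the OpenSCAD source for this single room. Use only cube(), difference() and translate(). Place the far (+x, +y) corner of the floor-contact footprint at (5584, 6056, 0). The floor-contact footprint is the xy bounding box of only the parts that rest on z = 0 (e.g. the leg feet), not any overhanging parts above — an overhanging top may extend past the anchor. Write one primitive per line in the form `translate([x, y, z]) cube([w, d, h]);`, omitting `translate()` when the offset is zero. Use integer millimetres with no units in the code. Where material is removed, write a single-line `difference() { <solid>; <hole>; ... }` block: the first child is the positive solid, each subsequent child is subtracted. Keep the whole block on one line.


difference() { translate([454, 256, 0]) cube([5130, 137, 2750]); translate([3642, 256, 0]) cube([950, 137, 2026]); }
translate([454, 5919, 0]) cube([5130, 137, 2750]);
translate([454, 393, 0]) cube([137, 5526, 2750]);
translate([5447, 393, 0]) cube([137, 5526, 2750]);


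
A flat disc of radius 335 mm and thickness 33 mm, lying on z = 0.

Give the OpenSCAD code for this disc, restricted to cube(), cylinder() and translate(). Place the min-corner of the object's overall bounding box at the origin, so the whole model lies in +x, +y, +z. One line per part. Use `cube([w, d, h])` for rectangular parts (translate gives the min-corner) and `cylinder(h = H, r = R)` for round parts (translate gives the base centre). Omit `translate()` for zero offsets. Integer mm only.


translate([335, 335, 0]) cylinder(h = 33, r = 335);


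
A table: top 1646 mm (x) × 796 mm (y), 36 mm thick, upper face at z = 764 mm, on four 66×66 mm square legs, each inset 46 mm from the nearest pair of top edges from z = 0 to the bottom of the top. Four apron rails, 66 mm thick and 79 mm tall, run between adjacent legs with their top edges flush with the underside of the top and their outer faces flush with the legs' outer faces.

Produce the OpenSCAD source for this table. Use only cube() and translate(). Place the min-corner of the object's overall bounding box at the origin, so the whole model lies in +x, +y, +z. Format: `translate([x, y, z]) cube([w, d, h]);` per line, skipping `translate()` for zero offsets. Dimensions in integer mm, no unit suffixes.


// leg_h = 764 - 36 = 728
// apron z = 728 - 79 = 649
translate([0, 0, 728]) cube([1646, 796, 36]);
translate([46, 46, 0]) cube([66, 66, 728]);
translate([1534, 46, 0]) cube([66, 66, 728]);
translate([46, 684, 0]) cube([66, 66, 728]);
translate([1534, 684, 0]) cube([66, 66, 728]);
translate([112, 46, 649]) cube([1422, 66, 79]);
translate([112, 684, 649]) cube([1422, 66, 79]);
translate([46, 112, 649]) cube([66, 572, 79]);
translate([1534, 112, 649]) cube([66, 572, 79]);


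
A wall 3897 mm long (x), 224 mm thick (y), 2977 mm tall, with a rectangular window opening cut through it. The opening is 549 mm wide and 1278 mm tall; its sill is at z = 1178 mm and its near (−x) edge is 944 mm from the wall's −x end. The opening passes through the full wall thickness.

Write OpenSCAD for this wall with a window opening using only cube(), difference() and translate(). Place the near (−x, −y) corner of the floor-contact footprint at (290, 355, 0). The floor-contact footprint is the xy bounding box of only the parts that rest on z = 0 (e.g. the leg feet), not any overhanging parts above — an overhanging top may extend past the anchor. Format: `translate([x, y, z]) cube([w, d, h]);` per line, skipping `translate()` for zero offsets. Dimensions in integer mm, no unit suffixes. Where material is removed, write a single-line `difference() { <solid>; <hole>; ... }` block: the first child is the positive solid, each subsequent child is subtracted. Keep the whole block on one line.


difference() { translate([290, 355, 0]) cube([3897, 224, 2977]); translate([1234, 355, 1178]) cube([549, 224, 1278]); }


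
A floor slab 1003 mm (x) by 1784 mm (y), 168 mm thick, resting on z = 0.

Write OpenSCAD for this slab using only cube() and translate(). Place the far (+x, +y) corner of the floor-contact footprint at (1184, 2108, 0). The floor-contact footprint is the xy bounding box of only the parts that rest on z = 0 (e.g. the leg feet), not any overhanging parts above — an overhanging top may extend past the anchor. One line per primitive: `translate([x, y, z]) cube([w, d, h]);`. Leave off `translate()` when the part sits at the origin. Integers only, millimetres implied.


translate([181, 324, 0]) cube([1003, 1784, 168]);


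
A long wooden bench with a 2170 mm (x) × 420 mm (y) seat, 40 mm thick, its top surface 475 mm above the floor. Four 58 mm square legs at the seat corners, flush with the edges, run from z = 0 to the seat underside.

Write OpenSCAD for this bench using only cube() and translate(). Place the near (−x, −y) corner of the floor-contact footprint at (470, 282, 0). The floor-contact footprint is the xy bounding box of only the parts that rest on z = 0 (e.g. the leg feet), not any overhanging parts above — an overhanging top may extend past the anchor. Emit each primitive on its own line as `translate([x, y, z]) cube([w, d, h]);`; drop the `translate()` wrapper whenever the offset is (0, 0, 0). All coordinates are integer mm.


// leg_h = 475 − 40 = 435
translate([470, 282, 435]) cube([2170, 420, 40]);
translate([470, 282, 0]) cube([58, 58, 435]);
translate([470, 644, 0]) cube([58, 58, 435]);
translate([2582, 282, 0]) cube([58, 58, 435]);
translate([2582, 644, 0]) cube([58, 58, 435]);


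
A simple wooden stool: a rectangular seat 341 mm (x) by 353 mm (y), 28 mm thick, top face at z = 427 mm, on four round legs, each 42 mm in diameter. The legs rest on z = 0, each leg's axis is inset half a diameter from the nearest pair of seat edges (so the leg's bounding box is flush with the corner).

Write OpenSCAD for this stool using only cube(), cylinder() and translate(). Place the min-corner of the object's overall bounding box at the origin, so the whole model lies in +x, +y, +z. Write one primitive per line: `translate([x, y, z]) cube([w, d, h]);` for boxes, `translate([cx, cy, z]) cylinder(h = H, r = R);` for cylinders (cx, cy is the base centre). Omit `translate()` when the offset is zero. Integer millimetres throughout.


translate([0, 0, 399]) cube([341, 353, 28]);
translate([21, 21, 0]) cylinder(h = 399, r = 21);
translate([320, 21, 0]) cylinder(h = 399, r = 21);
translate([21, 332, 0]) cylinder(h = 399, r = 21);
translate([320, 332, 0]) cylinder(h = 399, r = 21);


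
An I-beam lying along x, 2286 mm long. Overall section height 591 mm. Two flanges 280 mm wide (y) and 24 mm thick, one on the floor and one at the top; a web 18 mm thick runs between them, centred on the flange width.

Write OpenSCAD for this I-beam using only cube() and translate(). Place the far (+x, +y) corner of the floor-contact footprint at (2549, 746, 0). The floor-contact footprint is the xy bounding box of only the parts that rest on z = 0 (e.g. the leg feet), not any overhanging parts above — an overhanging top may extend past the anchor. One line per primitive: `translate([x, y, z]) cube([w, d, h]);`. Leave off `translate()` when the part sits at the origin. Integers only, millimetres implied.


translate([263, 466, 0]) cube([2286, 280, 24]);
translate([263, 597, 24]) cube([2286, 18, 543]);
translate([263, 466, 567]) cube([2286, 280, 24]);


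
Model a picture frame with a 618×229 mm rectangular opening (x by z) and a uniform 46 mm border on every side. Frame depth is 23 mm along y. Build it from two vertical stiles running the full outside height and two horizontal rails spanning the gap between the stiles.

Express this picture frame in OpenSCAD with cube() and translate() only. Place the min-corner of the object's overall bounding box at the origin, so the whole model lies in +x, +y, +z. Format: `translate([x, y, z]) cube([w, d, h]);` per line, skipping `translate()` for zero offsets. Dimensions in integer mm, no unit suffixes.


cube([46, 23, 321]);
translate([664, 0, 0]) cube([46, 23, 321]);
translate([46, 0, 0]) cube([618, 23, 46]);
translate([46, 0, 275]) cube([618, 23, 46]);


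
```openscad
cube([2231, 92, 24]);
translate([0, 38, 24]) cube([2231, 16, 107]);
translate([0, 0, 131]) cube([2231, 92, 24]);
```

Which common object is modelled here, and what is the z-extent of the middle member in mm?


An I-beam. The web height is 107 mm.

Two wide flanges with a thin centred web — an I-beam. Overall 155 mm minus two 24 mm flanges gives a web of 155 − 2·24 = 107 mm.


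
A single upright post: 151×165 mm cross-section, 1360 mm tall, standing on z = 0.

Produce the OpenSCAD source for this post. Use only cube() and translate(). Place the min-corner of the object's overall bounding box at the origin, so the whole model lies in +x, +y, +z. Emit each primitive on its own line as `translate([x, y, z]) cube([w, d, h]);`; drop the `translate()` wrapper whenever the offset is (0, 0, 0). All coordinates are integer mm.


cube([151, 165, 1360]);
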